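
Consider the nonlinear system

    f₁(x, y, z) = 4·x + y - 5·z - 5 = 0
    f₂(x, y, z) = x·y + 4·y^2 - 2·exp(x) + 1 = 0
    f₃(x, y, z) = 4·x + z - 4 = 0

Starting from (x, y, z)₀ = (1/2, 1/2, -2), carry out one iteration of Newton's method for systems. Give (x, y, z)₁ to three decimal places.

At (1/2, 1/2, -2): F = (7.500, -1.04744, -4.000).
Jacobian J = [[4, 1, -5], [y - 2·exp(x), x + 8·y, 0], [4, 0, 1]].
At the point, J = [[4.000, 1.000, -5.000], [-2.79744, 4.500, 0.000], [4.000, 0.000, 1.000]] (det J = 110.79744).
Solving J·Δ = −F gives Δ = (0.498, 0.542, 2.007).
Then the next iterate is (x, y, z)₁ = (0.998, 1.042, 0.007).

(0.998, 1.042, 0.007)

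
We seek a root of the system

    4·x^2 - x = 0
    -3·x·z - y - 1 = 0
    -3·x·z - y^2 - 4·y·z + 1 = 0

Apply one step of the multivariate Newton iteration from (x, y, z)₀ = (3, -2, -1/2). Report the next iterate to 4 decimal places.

At (3, -2, -1/2): F = (33.0000, 5.5000, -2.5000).
Jacobian J = [[8·x - 1, 0, 0], [-3·z, -1, -3·x], [-3·z, -2·y - 4·z, -3·x - 4·y]].
At the point, J = [[23.0000, 0.0000, 0.0000], [1.5000, -1.0000, -9.0000], [1.5000, 6.0000, -1.0000]] (det J = 1265.0000).
Solving J·Δ = −F gives Δ = (-1.4348, 0.8221, 0.2806).
Then the next iterate is (x, y, z)₁ = (1.5652, -1.1779, -0.2194).

(1.5652, -1.1779, -0.2194)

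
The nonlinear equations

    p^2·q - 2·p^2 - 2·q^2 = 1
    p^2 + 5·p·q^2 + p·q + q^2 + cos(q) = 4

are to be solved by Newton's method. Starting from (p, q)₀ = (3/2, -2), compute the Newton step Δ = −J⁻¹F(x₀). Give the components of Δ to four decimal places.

At (3/2, -2): F = (-18.0000, 28.833853).
Jacobian J = [[2·p·q - 4·p, p^2 - 4·q], [2·p + 5·q^2 + q, 10·p·q + p + 2·q - sin(q)]].
At the point, J = [[-12.0000, 10.2500], [21.0000, -31.590703]] (det J = 163.838431).
Solving J·Δ = −F gives Δ = (-1.6668, -0.1953).

(-1.6668, -0.1953)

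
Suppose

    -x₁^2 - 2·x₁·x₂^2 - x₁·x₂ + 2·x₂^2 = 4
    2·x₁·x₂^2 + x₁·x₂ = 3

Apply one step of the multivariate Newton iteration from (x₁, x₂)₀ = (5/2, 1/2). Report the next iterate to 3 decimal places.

(0.104, 0.886)

At (5/2, 1/2): F = (-12.250, -0.500).
Jacobian J = [[-2·x₁ - 2·x₂^2 - x₂, -4·x₁·x₂ - x₁ + 4·x₂], [2·x₂^2 + x₂, 4·x₁·x₂ + x₁]].
At the point, J = [[-6.000, -5.500], [1.000, 7.500]] (det J = -39.500).
Solving J·Δ = −F gives Δ = (-2.396, 0.386).
Then the next iterate is (x₁, x₂)₁ = (0.104, 0.886).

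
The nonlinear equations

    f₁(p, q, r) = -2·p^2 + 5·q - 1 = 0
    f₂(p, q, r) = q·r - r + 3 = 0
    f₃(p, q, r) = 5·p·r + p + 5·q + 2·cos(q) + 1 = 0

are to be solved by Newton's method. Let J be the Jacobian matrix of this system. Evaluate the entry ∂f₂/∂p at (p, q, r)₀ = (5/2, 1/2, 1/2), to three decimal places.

0.000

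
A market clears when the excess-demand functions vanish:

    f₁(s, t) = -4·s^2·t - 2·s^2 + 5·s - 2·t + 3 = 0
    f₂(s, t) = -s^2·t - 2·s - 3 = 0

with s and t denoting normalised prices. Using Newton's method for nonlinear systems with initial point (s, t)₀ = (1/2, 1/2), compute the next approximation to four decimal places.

(-1.2097, 1.0968)

At (1/2, 1/2): F = (3.5000, -4.1250).
Jacobian J = [[-8·s·t - 4·s + 5, -4·s^2 - 2], [-2·s·t - 2, -s^2]].
At the point, J = [[1.0000, -3.0000], [-2.5000, -0.2500]] (det J = -7.7500).
Solving J·Δ = −F gives Δ = (-1.7097, 0.5968).
Then the next iterate is (s, t)₁ = (-1.2097, 1.0968).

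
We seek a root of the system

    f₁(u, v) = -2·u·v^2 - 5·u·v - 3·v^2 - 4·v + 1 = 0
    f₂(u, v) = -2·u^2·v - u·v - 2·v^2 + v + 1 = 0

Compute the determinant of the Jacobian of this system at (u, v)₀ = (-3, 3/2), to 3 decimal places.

J = [[-2·v^2 - 5·v, -4·u·v - 5·u - 6·v - 4], [-4·u·v - v, -2·u^2 - u - 4·v + 1]].
At the point, J = [[-12.000, 20.000], [16.500, -20.000]].
det J = -90.000.

-90.000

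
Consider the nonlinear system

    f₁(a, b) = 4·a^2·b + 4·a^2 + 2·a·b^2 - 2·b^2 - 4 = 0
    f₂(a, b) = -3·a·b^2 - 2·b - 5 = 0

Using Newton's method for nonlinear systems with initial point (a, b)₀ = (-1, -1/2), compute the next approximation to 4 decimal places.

(-2.7447, -0.8883)

At (-1, -1/2): F = (-3.0000, -3.2500).
Jacobian J = [[8·a·b + 8·a + 2·b^2, 4·a^2 + 4·a·b - 4·b], [-3·b^2, -6·a·b - 2]].
At the point, J = [[-3.5000, 8.0000], [-0.7500, -5.0000]] (det J = 23.5000).
Solving J·Δ = −F gives Δ = (-1.7447, -0.3883).
Then the next iterate is (a, b)₁ = (-2.7447, -0.8883).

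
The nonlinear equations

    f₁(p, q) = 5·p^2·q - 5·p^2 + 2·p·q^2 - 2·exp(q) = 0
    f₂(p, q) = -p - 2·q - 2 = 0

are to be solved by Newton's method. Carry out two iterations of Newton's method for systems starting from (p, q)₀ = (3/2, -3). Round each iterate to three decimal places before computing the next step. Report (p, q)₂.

At (3/2, -3): F = (-18.09957, 2.500).
Jacobian J = [[10·p·q - 10·p + 2·q^2, 5·p^2 + 4·p·q - 2·exp(q)], [-1, -2]].
At the point, J = [[-42.000, -6.84957], [-1.000, -2.000]] (det J = 77.15043).
Solving J·Δ = −F gives Δ = (-0.691, 1.596).
Then the next iterate is (p, q)₁ = (0.809, -1.404).
Round to (0.809, -1.404) and repeat: F = (-5.16866, -0.001), J = [[-15.50593, -1.76216], [-1.000, -2.000]].
Δ = (-0.353, 0.176), so (p, q)₂ = (0.456, -1.228).

(0.456, -1.228)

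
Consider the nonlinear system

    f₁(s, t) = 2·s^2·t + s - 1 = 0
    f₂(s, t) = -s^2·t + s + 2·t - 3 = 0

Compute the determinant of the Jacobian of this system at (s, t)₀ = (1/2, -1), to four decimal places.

J = [[4·s·t + 1, 2·s^2], [-2·s·t + 1, -s^2 + 2]].
At the point, J = [[-1.0000, 0.5000], [2.0000, 1.7500]].
det J = -2.7500.

-2.7500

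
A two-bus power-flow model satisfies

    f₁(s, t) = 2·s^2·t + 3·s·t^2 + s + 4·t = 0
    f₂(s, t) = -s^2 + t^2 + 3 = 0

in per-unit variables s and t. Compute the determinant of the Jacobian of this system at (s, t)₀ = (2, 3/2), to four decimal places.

J = [[4·s·t + 3·t^2 + 1, 2·s^2 + 6·s·t + 4], [-2·s, 2·t]].
At the point, J = [[19.7500, 30.0000], [-4.0000, 3.0000]].
det J = 179.2500.

179.2500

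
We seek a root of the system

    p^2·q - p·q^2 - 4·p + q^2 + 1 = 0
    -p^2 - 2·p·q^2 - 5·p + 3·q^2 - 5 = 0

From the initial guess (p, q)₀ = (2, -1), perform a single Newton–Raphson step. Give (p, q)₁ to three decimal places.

(0.000, -2.000)

At (2, -1): F = (-12.000, -20.000).
Jacobian J = [[2·p·q - q^2 - 4, p^2 - 2·p·q + 2·q], [-2·p - 2·q^2 - 5, -4·p·q + 6·q]].
At the point, J = [[-9.000, 6.000], [-11.000, 2.000]] (det J = 48.000).
Solving J·Δ = −F gives Δ = (-2.000, -1.000).
Then the next iterate is (p, q)₁ = (0.000, -2.000).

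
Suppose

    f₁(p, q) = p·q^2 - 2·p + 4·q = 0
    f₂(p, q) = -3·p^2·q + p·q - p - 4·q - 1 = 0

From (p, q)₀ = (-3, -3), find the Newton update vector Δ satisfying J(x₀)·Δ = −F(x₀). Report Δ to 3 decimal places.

(1.123, 1.143)

At (-3, -3): F = (-33.000, 104.000).
Jacobian J = [[q^2 - 2, 2·p·q + 4], [-6·p·q + q - 1, -3·p^2 + p - 4]].
At the point, J = [[7.000, 22.000], [-58.000, -34.000]] (det J = 1038.000).
Solving J·Δ = −F gives Δ = (1.123, 1.143).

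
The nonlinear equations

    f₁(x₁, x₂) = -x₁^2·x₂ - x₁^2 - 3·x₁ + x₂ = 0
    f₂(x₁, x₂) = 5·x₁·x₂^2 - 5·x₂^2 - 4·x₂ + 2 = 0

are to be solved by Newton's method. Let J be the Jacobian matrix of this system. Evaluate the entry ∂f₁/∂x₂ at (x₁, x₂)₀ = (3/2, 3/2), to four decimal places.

∂f₁/∂x₂ = -x₁^2 + 1.
At (3/2, 3/2) this is -1.2500.

-1.2500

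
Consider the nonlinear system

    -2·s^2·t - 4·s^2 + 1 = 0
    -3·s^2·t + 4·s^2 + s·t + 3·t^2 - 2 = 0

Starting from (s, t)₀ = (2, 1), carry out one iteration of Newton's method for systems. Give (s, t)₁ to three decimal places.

At (2, 1): F = (-23.000, 7.000).
Jacobian J = [[-4·s·t - 8·s, -2·s^2], [-6·s·t + 8·s + t, -3·s^2 + s + 6·t]].
At the point, J = [[-24.000, -8.000], [5.000, -4.000]] (det J = 136.000).
Solving J·Δ = −F gives Δ = (-1.088, 0.390).
Then the next iterate is (s, t)₁ = (0.912, 1.390).

(0.912, 1.390)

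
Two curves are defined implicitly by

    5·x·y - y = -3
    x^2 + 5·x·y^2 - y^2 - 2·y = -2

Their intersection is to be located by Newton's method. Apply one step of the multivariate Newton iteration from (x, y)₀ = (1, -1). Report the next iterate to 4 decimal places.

(2.1818, 0.7273)

At (1, -1): F = (-1.0000, 9.0000).
Jacobian J = [[5·y, 5·x - 1], [2·x + 5·y^2, 10·x·y - 2·y - 2]].
At the point, J = [[-5.0000, 4.0000], [7.0000, -10.0000]] (det J = 22.0000).
Solving J·Δ = −F gives Δ = (1.1818, 1.7273).
Then the next iterate is (x, y)₁ = (2.1818, 0.7273).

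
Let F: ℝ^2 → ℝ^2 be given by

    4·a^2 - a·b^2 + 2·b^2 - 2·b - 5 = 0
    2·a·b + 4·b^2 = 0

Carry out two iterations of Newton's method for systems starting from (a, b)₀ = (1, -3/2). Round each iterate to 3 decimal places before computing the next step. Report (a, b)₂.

(0.948, -0.600)

At (1, -3/2): F = (4.250, 6.000).
Jacobian J = [[8·a - b^2, -2·a·b + 4·b - 2], [2·b, 2·a + 8·b]].
At the point, J = [[5.750, -5.000], [-3.000, -10.000]] (det J = -72.500).
Solving J·Δ = −F gives Δ = (-0.172, 0.652).
Then the next iterate is (a, b)₁ = (0.828, -0.848).
Round to (0.828, -0.848) and repeat: F = (0.28113, 1.47213), J = [[5.90490, -3.98771], [-1.696, -5.128]].
Δ = (0.120, 0.248), so (a, b)₂ = (0.948, -0.600).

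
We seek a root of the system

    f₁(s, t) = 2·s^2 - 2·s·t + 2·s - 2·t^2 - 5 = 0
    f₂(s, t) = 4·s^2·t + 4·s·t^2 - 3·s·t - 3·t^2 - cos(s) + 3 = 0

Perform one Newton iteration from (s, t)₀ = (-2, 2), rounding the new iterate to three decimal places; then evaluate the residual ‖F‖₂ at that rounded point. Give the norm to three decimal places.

At (-2, 2): F = (-1.000, 3.41615).
Jacobian J = [[4·s - 2·t + 2, -2·s - 4·t], [8·s·t + 4·t^2 - 3·t + sin(s), 4·s^2 + 8·s·t - 3·s - 6·t]].
At the point, J = [[-10.000, -4.000], [-22.90930, -22.000]] (det J = 128.36281).
Solving J·Δ = −F gives Δ = (-0.278, 0.445).
Then the next iterate is (s, t)₁ = (-2.278, 2.445).
Re-evaluating at (-2.278, 2.445): F = (0.00594, -1.29580), so ‖F‖₂ = 1.296.

1.296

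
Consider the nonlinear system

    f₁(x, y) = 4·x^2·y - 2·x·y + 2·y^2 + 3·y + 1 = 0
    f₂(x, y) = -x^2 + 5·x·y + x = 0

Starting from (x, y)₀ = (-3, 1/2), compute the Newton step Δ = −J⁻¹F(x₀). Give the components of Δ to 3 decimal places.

At (-3, 1/2): F = (24.000, -19.500).
Jacobian J = [[8·x·y - 2·y, 4·x^2 - 2·x + 4·y + 3], [-2·x + 5·y + 1, 5·x]].
At the point, J = [[-13.000, 47.000], [9.500, -15.000]] (det J = -251.500).
Solving J·Δ = −F gives Δ = (2.213, 0.101).

(2.213, 0.101)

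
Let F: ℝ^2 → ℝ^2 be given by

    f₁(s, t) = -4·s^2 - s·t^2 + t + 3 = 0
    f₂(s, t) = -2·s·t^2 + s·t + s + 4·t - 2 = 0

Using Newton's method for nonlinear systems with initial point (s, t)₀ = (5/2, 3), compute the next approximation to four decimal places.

At (5/2, 3): F = (-41.5000, -25.0000).
Jacobian J = [[-8·s - t^2, -2·s·t + 1], [-2·t^2 + t + 1, -4·s·t + s + 4]].
At the point, J = [[-29.0000, -14.0000], [-14.0000, -23.5000]] (det J = 485.5000).
Solving J·Δ = −F gives Δ = (-1.2878, -0.2966).
Then the next iterate is (s, t)₁ = (1.2122, 2.7034).

(1.2122, 2.7034)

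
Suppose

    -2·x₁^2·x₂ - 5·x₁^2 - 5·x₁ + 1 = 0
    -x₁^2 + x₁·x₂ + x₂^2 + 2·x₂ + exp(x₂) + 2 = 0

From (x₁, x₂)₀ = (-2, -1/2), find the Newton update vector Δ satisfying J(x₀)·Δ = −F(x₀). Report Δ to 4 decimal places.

(0.3033, -0.2079)

At (-2, -1/2): F = (-5.0000, -1.143469).
Jacobian J = [[-4·x₁·x₂ - 10·x₁ - 5, -2·x₁^2], [-2·x₁ + x₂, x₁ + 2·x₂ + exp(x₂) + 2]].
At the point, J = [[11.0000, -8.0000], [3.5000, -0.393469]] (det J = 23.671837).
Solving J·Δ = −F gives Δ = (0.3033, -0.2079).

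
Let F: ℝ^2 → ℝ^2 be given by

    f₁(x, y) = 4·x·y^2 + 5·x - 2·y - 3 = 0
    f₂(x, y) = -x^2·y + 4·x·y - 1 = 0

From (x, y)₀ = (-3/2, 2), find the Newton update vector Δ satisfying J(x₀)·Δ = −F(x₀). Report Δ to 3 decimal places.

At (-3/2, 2): F = (-38.500, -17.500).
Jacobian J = [[4·y^2 + 5, 8·x·y - 2], [-2·x·y + 4·y, -x^2 + 4·x]].
At the point, J = [[21.000, -26.000], [14.000, -8.250]] (det J = 190.750).
Solving J·Δ = −F gives Δ = (0.720, -0.899).

(0.720, -0.899)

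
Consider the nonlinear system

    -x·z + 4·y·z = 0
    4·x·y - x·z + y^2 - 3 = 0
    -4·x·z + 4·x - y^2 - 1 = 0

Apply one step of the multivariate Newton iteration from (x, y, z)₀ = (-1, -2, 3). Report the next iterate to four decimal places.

(-0.7778, -0.9722, 1.6667)

At (-1, -2, 3): F = (-21.0000, 12.0000, 3.0000).
Jacobian J = [[-z, 4·z, -x + 4·y], [4·y - z, 4·x + 2·y, -x], [-4·z + 4, -2·y, -4·x]].
At the point, J = [[-3.0000, 12.0000, -7.0000], [-11.0000, -8.0000, 1.0000], [-8.0000, 4.0000, 4.0000]] (det J = 1296.0000).
Solving J·Δ = −F gives Δ = (0.2222, 1.0278, -1.3333).
Then the next iterate is (x, y, z)₁ = (-0.7778, -0.9722, 1.6667).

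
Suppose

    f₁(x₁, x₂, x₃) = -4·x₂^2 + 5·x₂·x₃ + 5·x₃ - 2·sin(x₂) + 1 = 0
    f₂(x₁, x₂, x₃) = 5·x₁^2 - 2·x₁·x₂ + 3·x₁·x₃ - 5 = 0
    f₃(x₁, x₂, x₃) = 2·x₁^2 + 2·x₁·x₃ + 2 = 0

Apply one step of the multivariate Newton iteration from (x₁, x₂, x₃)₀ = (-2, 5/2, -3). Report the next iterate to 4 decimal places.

(-1.3990, 1.9533, 0.3965)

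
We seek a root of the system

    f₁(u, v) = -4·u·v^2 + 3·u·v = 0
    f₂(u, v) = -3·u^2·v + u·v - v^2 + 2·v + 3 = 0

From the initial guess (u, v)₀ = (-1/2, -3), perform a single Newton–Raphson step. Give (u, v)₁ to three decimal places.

At (-1/2, -3): F = (22.500, -8.250).
Jacobian J = [[-4·v^2 + 3·v, -8·u·v + 3·u], [-6·u·v + v, -3·u^2 + u - 2·v + 2]].
At the point, J = [[-45.000, -13.500], [-12.000, 6.750]] (det J = -465.750).
Solving J·Δ = −F gives Δ = (0.087, 1.377).
Then the next iterate is (u, v)₁ = (-0.413, -1.623).

(-0.413, -1.623)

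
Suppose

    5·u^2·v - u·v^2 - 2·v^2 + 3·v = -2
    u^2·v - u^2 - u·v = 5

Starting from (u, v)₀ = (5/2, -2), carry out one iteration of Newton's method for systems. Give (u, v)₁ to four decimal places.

(1.1097, -1.8196)

At (5/2, -2): F = (-84.5000, -18.7500).
Jacobian J = [[10·u·v - v^2, 5·u^2 - 2·u·v - 4·v + 3], [2·u·v - 2·u - v, u^2 - u]].
At the point, J = [[-54.0000, 52.2500], [-13.0000, 3.7500]] (det J = 476.7500).
Solving J·Δ = −F gives Δ = (-1.3903, 0.1804).
Then the next iterate is (u, v)₁ = (1.1097, -1.8196).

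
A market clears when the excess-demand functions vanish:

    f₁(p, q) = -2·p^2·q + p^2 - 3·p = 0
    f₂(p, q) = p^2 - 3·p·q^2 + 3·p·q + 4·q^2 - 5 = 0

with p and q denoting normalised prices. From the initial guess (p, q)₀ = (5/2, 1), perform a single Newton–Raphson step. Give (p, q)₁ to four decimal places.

At (5/2, 1): F = (-13.7500, 5.2500).
Jacobian J = [[-4·p·q + 2·p - 3, -2·p^2], [2·p - 3·q^2 + 3·q, -6·p·q + 3·p + 8·q]].
At the point, J = [[-8.0000, -12.5000], [5.0000, 0.5000]] (det J = 58.5000).
Solving J·Δ = −F gives Δ = (-1.0043, -0.4573).
Then the next iterate is (p, q)₁ = (1.4957, 0.5427).

(1.4957, 0.5427)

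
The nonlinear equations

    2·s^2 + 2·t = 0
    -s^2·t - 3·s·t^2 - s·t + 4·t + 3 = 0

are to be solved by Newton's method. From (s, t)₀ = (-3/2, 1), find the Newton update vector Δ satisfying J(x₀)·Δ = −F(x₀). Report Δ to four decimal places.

At (-3/2, 1): F = (6.5000, 10.7500).
Jacobian J = [[4·s, 2], [-2·s·t - 3·t^2 - t, -s^2 - 6·s·t - s + 4]].
At the point, J = [[-6.0000, 2.0000], [-1.0000, 12.2500]] (det J = -71.5000).
Solving J·Δ = −F gives Δ = (0.8129, -0.8112).

(0.8129, -0.8112)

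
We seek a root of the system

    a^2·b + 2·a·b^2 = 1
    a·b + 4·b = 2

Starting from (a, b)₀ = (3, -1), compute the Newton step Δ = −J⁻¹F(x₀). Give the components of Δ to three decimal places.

(-1.774, 1.032)

At (3, -1): F = (-4.000, -9.000).
Jacobian J = [[2·a·b + 2·b^2, a^2 + 4·a·b], [b, a + 4]].
At the point, J = [[-4.000, -3.000], [-1.000, 7.000]] (det J = -31.000).
Solving J·Δ = −F gives Δ = (-1.774, 1.032).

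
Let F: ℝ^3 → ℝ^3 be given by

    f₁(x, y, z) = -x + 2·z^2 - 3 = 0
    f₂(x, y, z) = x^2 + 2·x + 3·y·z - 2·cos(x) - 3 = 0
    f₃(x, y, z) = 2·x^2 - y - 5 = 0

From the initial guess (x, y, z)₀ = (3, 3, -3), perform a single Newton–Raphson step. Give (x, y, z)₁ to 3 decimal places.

At (3, 3, -3): F = (12.000, -13.02002, 10.000).
Jacobian J = [[-1, 0, 4·z], [2·x + 2·sin(x) + 2, 3·z, 3·y], [4·x, -1, 0]].
At the point, J = [[-1.000, 0.000, -12.000], [8.28224, -9.000, 9.000], [12.000, -1.000, 0.000]] (det J = -1205.61312).
Solving J·Δ = −F gives Δ = (-0.936, -1.230, 1.078).
Then the next iterate is (x, y, z)₁ = (2.064, 1.770, -1.922).

(2.064, 1.770, -1.922)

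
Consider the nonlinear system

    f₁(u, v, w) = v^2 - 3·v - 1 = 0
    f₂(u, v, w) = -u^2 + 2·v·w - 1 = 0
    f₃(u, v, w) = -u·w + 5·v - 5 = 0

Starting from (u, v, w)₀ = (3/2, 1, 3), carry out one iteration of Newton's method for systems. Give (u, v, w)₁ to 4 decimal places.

(-4.3929, -2.0000, 1.7857)

At (3/2, 1, 3): F = (-3.0000, 2.7500, -4.5000).
Jacobian J = [[0, 2·v - 3, 0], [-2·u, 2·w, 2·v], [-w, 5, -u]].
At the point, J = [[0.0000, -1.0000, 0.0000], [-3.0000, 6.0000, 2.0000], [-3.0000, 5.0000, -1.5000]] (det J = 10.5000).
Solving J·Δ = −F gives Δ = (-5.8929, -3.0000, -1.2143).
Then the next iterate is (u, v, w)₁ = (-4.3929, -2.0000, 1.7857).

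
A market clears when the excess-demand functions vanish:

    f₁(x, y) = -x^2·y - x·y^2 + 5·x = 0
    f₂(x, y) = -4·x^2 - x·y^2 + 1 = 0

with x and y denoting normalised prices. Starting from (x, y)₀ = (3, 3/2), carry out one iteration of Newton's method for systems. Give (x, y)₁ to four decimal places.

At (3, 3/2): F = (-5.2500, -41.7500).
Jacobian J = [[-2·x·y - y^2 + 5, -x^2 - 2·x·y], [-8·x - y^2, -2·x·y]].
At the point, J = [[-6.2500, -18.0000], [-26.2500, -9.0000]] (det J = -416.2500).
Solving J·Δ = −F gives Δ = (-1.6919, 0.2958).
Then the next iterate is (x, y)₁ = (1.3081, 1.7958).

(1.3081, 1.7958)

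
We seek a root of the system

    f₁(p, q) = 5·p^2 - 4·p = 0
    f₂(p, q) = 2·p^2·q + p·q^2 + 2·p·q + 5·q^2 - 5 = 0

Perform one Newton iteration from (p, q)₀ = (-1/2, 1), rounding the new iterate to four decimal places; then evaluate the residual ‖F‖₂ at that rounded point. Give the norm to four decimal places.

At (-1/2, 1): F = (3.2500, -1.0000).
Jacobian J = [[10·p - 4, 0], [4·p·q + q^2 + 2·q, 2·p^2 + 2·p·q + 2·p + 10·q]].
At the point, J = [[-9.0000, 0.0000], [1.0000, 8.5000]] (det J = -76.5000).
Solving J·Δ = −F gives Δ = (0.3611, 0.0752).
Then the next iterate is (p, q)₁ = (-0.1389, 1.0752).
Re-evaluating at (-0.1389, 1.0752): F = (0.652066, 0.362497), so ‖F‖₂ = 0.7461.

0.7461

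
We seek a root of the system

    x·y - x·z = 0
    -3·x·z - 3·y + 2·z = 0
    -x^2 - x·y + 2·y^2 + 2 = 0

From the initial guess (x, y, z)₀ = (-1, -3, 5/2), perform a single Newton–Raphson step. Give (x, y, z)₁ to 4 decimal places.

(-0.8522, -1.4783, -0.6652)

At (-1, -3, 5/2): F = (5.5000, 21.5000, 16.0000).
Jacobian J = [[y - z, x, -x], [-3·z, -3, -3·x + 2], [-2·x - y, -x + 4·y, 0]].
At the point, J = [[-5.5000, -1.0000, 1.0000], [-7.5000, -3.0000, 5.0000], [5.0000, -11.0000, 0.0000]] (det J = -230.0000).
Solving J·Δ = −F gives Δ = (0.1478, 1.5217, -3.1652).
Then the next iterate is (x, y, z)₁ = (-0.8522, -1.4783, -0.6652).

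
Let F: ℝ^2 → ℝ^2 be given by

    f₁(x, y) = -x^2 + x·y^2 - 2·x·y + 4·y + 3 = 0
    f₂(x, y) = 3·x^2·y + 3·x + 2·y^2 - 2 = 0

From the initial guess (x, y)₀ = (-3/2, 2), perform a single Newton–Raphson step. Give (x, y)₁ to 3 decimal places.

At (-3/2, 2): F = (8.750, 15.000).
Jacobian J = [[-2·x + y^2 - 2·y, 2·x·y - 2·x + 4], [6·x·y + 3, 3·x^2 + 4·y]].
At the point, J = [[3.000, 1.000], [-15.000, 14.750]] (det J = 59.250).
Solving J·Δ = −F gives Δ = (-1.925, -2.975).
Then the next iterate is (x, y)₁ = (-3.425, -0.975).

(-3.425, -0.975)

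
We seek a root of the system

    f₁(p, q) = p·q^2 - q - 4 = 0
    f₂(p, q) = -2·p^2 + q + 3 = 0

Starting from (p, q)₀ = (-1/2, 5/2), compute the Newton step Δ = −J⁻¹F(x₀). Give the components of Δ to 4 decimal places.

(-0.5943, -3.8113)

At (-1/2, 5/2): F = (-9.6250, 5.0000).
Jacobian J = [[q^2, 2·p·q - 1], [-4·p, 1]].
At the point, J = [[6.2500, -3.5000], [2.0000, 1.0000]] (det J = 13.2500).
Solving J·Δ = −F gives Δ = (-0.5943, -3.8113).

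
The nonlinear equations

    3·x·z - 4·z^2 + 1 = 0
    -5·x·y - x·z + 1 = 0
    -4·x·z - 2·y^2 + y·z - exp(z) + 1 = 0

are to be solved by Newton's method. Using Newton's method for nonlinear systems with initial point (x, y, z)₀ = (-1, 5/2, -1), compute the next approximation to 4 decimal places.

At (-1, 5/2, -1): F = (0.0000, 12.5000, -18.367879).
Jacobian J = [[3·z, 0, 3·x - 8·z], [-5·y - z, -5·x, -x], [-4·z, -4·y + z, -4·x + y - exp(z)]].
At the point, J = [[-3.0000, 0.0000, 5.0000], [-11.5000, 5.0000, 1.0000], [4.0000, -11.0000, 6.132121]] (det J = 407.518192).
Solving J·Δ = −F gives Δ = (0.5602, -1.2787, 0.3361).
Then the next iterate is (x, y, z)₁ = (-0.4398, 1.2213, -0.6639).

(-0.4398, 1.2213, -0.6639)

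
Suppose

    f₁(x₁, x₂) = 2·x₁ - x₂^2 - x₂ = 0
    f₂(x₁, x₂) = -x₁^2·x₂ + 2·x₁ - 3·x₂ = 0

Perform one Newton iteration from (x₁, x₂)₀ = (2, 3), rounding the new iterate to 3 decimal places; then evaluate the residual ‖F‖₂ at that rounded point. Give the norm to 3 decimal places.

5.325

At (2, 3): F = (-8.000, -17.000).
Jacobian J = [[2, -2·x₂ - 1], [-2·x₁·x₂ + 2, -x₁^2 - 3]].
At the point, J = [[2.000, -7.000], [-10.000, -7.000]] (det J = -84.000).
Solving J·Δ = −F gives Δ = (-0.750, -1.357).
Then the next iterate is (x₁, x₂)₁ = (1.250, 1.643).
Re-evaluating at (1.250, 1.643): F = (-1.84245, -4.99619), so ‖F‖₂ = 5.325.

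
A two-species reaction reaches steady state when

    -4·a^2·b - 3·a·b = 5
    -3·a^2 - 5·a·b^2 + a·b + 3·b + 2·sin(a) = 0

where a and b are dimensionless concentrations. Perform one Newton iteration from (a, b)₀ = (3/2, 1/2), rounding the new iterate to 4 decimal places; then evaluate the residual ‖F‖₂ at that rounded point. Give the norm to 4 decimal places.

5.0543

At (3/2, 1/2): F = (-11.7500, -4.380010).
Jacobian J = [[-8·a·b - 3·b, -4·a^2 - 3·a], [-6·a - 5·b^2 + b + 2·cos(a), -10·a·b + a + 3]].
At the point, J = [[-7.5000, -13.5000], [-9.608526, -3.0000]] (det J = -107.215096).
Solving J·Δ = −F gives Δ = (-0.2227, -0.7466).
Then the next iterate is (a, b)₁ = (1.2773, -0.2466).
Re-evaluating at (1.2773, -0.2466): F = (-2.445747, -4.423165), so ‖F‖₂ = 5.0543.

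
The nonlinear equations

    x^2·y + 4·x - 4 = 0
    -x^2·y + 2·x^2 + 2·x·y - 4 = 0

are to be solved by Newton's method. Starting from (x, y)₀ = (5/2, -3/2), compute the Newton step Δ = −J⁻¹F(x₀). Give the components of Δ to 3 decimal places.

(-0.703, 0.146)

At (5/2, -3/2): F = (-3.375, 10.375).
Jacobian J = [[2·x·y + 4, x^2], [-2·x·y + 4·x + 2·y, -x^2 + 2·x]].
At the point, J = [[-3.500, 6.250], [14.500, -1.250]] (det J = -86.250).
Solving J·Δ = −F gives Δ = (-0.703, 0.146).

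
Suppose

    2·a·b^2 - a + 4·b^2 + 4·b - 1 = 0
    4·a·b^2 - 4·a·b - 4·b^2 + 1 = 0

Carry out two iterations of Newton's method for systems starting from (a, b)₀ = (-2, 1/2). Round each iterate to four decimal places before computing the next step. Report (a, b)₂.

At (-2, 1/2): F = (3.0000, 2.0000).
Jacobian J = [[2·b^2 - 1, 4·a·b + 8·b + 4], [4·b^2 - 4·b, 8·a·b - 4·a - 8·b]].
At the point, J = [[-0.5000, 4.0000], [-1.0000, -4.0000]] (det J = 6.0000).
Solving J·Δ = −F gives Δ = (3.3333, -0.3333).
Then the next iterate is (a, b)₁ = (1.3333, 0.1667).
Round to (1.3333, 0.1667) and repeat: F = (-1.481243, 0.148004), J = [[-0.944422, 6.222644], [-0.555644, -4.888711]].
Δ = (-0.7828, 0.1192), so (a, b)₂ = (0.5505, 0.2859).

(0.5505, 0.2859)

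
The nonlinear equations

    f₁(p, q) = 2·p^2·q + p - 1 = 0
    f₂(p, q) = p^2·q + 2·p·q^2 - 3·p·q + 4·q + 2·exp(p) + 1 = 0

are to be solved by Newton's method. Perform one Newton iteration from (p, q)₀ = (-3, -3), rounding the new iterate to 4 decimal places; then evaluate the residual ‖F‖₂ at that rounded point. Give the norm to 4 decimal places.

38.7208

At (-3, -3): F = (-58.0000, -118.900426).
Jacobian J = [[4·p·q + 1, 2·p^2], [2·p·q + 2·q^2 - 3·q + 2·exp(p), p^2 + 4·p·q - 3·p + 4]].
At the point, J = [[37.0000, 18.0000], [45.099574, 58.0000]] (det J = 1334.207666).
Solving J·Δ = −F gives Δ = (0.9172, 1.3368).
Then the next iterate is (p, q)₁ = (-2.0828, -1.6632).
Re-evaluating at (-2.0828, -1.6632): F = (-17.512909, -34.534057), so ‖F‖₂ = 38.7208.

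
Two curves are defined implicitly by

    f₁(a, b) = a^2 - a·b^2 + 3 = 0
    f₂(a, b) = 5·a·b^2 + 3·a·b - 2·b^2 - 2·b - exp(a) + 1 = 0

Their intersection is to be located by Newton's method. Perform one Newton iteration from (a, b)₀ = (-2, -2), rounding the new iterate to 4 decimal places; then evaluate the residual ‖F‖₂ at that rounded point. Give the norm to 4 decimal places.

7.3877

At (-2, -2): F = (15.0000, -31.135335).
Jacobian J = [[2·a - b^2, -2·a·b], [5·b^2 + 3·b - exp(a), 10·a·b + 3·a - 4·b - 2]].
At the point, J = [[-8.0000, -8.0000], [13.864665, 40.0000]] (det J = -209.082682).
Solving J·Δ = −F gives Δ = (1.6784, 0.1966).
Then the next iterate is (a, b)₁ = (-0.3216, -1.8034).
Re-evaluating at (-0.3216, -1.8034): F = (4.149351, -6.112391), so ‖F‖₂ = 7.3877.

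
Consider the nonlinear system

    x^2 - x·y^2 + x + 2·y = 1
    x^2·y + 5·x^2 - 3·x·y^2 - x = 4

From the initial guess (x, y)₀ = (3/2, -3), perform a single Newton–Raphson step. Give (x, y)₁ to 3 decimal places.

(1.849, -1.319)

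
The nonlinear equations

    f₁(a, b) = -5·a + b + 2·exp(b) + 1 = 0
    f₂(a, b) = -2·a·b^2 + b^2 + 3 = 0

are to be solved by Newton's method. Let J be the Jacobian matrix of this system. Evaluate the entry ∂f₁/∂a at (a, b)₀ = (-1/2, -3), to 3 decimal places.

∂f₁/∂a = -5.
At (-1/2, -3) this is -5.000.

-5.000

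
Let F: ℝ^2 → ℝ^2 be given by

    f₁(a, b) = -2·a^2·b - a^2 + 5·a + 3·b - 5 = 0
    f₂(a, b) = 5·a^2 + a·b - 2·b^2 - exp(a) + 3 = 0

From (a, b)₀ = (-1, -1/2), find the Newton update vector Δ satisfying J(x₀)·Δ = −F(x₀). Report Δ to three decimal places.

(1.206, 5.471)

At (-1, -1/2): F = (-11.500, 7.63212).
Jacobian J = [[-4·a·b - 2·a + 5, -2·a^2 + 3], [10·a + b - exp(a), a - 4·b]].
At the point, J = [[5.000, 1.000], [-10.86788, 1.000]] (det J = 15.86788).
Solving J·Δ = −F gives Δ = (1.206, 5.471).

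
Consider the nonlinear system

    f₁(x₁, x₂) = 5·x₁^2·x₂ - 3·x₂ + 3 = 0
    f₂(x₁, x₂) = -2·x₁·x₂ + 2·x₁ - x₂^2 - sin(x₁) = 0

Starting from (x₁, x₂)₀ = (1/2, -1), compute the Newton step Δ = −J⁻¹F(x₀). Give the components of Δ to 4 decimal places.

At (1/2, -1): F = (4.7500, 0.520574).
Jacobian J = [[10·x₁·x₂, 5·x₁^2 - 3], [-2·x₂ - cos(x₁) + 2, -2·x₁ - 2·x₂]].
At the point, J = [[-5.0000, -1.7500], [3.122417, 1.0000]] (det J = 0.464231).
Solving J·Δ = −F gives Δ = (-12.1944, 37.5554).

(-12.1944, 37.5554)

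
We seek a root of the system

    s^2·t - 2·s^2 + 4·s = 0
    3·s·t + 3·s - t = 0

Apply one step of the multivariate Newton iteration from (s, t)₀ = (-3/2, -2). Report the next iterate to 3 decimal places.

At (-3/2, -2): F = (-15.000, 6.500).
Jacobian J = [[2·s·t - 4·s + 4, s^2], [3·t + 3, 3·s - 1]].
At the point, J = [[16.000, 2.250], [-3.000, -5.500]] (det J = -81.250).
Solving J·Δ = −F gives Δ = (0.835, 0.726).
Then the next iterate is (s, t)₁ = (-0.665, -1.274).

(-0.665, -1.274)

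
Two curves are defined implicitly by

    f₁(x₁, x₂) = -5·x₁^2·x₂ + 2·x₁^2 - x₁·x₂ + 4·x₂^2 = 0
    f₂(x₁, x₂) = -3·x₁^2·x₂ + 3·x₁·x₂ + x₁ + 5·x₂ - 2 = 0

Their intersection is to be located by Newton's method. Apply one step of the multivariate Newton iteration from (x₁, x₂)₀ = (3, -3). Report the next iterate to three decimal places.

(2.843, -0.479)

At (3, -3): F = (198.000, 40.000).
Jacobian J = [[-10·x₁·x₂ + 4·x₁ - x₂, -5·x₁^2 - x₁ + 8·x₂], [-6·x₁·x₂ + 3·x₂ + 1, -3·x₁^2 + 3·x₁ + 5]].
At the point, J = [[105.000, -72.000], [46.000, -13.000]] (det J = 1947.000).
Solving J·Δ = −F gives Δ = (-0.157, 2.521).
Then the next iterate is (x₁, x₂)₁ = (2.843, -0.479).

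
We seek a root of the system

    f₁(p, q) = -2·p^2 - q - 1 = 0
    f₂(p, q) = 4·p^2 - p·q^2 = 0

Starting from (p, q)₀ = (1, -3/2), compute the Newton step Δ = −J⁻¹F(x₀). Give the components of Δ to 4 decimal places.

At (1, -3/2): F = (-1.5000, 1.7500).
Jacobian J = [[-4·p, -1], [8·p - q^2, -2·p·q]].
At the point, J = [[-4.0000, -1.0000], [5.7500, 3.0000]] (det J = -6.2500).
Solving J·Δ = −F gives Δ = (-0.4400, 0.2600).

(-0.4400, 0.2600)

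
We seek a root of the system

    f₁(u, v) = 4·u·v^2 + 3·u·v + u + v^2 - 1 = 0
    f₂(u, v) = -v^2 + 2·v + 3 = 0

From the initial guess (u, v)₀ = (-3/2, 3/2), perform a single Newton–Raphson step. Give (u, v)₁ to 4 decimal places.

(4.9569, 5.2500)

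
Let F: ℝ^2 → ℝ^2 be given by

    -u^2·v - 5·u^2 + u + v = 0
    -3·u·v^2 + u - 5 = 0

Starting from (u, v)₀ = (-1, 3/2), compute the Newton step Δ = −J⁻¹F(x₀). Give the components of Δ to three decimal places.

At (-1, 3/2): F = (-6.000, 0.750).
Jacobian J = [[-2·u·v - 10·u + 1, -u^2 + 1], [-3·v^2 + 1, -6·u·v]].
At the point, J = [[14.000, 0.000], [-5.750, 9.000]] (det J = 126.000).
Solving J·Δ = −F gives Δ = (0.429, 0.190).

(0.429, 0.190)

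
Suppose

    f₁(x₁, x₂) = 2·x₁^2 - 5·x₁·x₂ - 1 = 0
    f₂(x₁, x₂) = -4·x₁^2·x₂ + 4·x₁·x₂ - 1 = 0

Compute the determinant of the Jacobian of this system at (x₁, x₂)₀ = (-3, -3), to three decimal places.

J = [[4·x₁ - 5·x₂, -5·x₁], [-8·x₁·x₂ + 4·x₂, -4·x₁^2 + 4·x₁]].
At the point, J = [[3.000, 15.000], [-84.000, -48.000]].
det J = 1116.000.

1116.000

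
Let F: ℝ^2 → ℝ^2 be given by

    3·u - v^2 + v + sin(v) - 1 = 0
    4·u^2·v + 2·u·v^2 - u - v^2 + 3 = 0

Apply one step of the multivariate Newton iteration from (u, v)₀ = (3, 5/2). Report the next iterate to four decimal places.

(1.3319, 2.4675)

At (3, 5/2): F = (4.848472, 121.2500).
Jacobian J = [[3, -2·v + cos(v) + 1], [8·u·v + 2·v^2 - 1, 4·u^2 + 4·u·v - 2·v]].
At the point, J = [[3.0000, -4.801144], [71.5000, 61.0000]] (det J = 526.281769).
Solving J·Δ = −F gives Δ = (-1.6681, -0.0325).
Then the next iterate is (u, v)₁ = (1.3319, 2.4675).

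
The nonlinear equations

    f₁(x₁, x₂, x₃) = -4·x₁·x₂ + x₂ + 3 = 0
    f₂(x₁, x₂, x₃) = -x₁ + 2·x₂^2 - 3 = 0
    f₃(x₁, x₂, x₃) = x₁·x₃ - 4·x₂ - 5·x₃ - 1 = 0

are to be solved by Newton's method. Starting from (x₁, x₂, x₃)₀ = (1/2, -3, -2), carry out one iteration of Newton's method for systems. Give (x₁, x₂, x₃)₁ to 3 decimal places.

(0.103, -1.759, 1.517)

At (1/2, -3, -2): F = (6.000, 14.500, 20.000).
Jacobian J = [[-4·x₂, -4·x₁ + 1, 0], [-1, 4·x₂, 0], [x₃, -4, x₁ - 5]].
At the point, J = [[12.000, -1.000, 0.000], [-1.000, -12.000, 0.000], [-2.000, -4.000, -4.500]] (det J = 652.500).
Solving J·Δ = −F gives Δ = (-0.397, 1.241, 3.517).
Then the next iterate is (x₁, x₂, x₃)₁ = (0.103, -1.759, 1.517).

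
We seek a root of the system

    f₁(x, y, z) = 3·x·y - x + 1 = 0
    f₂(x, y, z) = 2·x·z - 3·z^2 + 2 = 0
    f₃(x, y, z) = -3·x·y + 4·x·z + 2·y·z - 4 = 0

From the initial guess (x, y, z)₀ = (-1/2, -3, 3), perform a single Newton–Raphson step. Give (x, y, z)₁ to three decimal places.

At (-1/2, -3, 3): F = (6.000, -28.000, -32.500).
Jacobian J = [[3·y - 1, 3·x, 0], [2·z, 0, 2·x - 6·z], [-3·y + 4·z, -3·x + 2·z, 4·x + 2·y]].
At the point, J = [[-10.000, -1.500, 0.000], [6.000, 0.000, -19.000], [21.000, 7.500, -8.000]] (det J = -898.500).
Solving J·Δ = −F gives Δ = (0.295, 2.036, -1.381).
Then the next iterate is (x, y, z)₁ = (-0.205, -0.964, 1.619).

(-0.205, -0.964, 1.619)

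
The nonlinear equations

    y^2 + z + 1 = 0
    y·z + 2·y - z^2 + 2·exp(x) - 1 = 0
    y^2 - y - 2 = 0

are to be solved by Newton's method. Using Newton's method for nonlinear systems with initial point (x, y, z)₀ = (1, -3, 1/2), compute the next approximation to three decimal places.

(-0.466, -1.571, -1.429)

At (1, -3, 1/2): F = (10.500, -3.31344, 10.000).
Jacobian J = [[0, 2·y, 1], [2·exp(x), z + 2, y - 2·z], [0, 2·y - 1, 0]].
At the point, J = [[0.000, -6.000, 1.000], [5.43656, 2.500, -4.000], [0.000, -7.000, 0.000]] (det J = -38.05595).
Solving J·Δ = −F gives Δ = (-1.466, 1.429, -1.929).
Then the next iterate is (x, y, z)₁ = (-0.466, -1.571, -1.429).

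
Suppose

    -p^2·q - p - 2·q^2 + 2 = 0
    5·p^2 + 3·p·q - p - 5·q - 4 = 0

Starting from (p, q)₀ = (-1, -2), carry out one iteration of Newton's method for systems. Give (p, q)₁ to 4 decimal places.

At (-1, -2): F = (-3.0000, 18.0000).
Jacobian J = [[-2·p·q - 1, -p^2 - 4·q], [10·p + 3·q - 1, 3·p - 5]].
At the point, J = [[-5.0000, 7.0000], [-17.0000, -8.0000]] (det J = 159.0000).
Solving J·Δ = −F gives Δ = (0.6415, 0.8868).
Then the next iterate is (p, q)₁ = (-0.3585, -1.1132).

(-0.3585, -1.1132)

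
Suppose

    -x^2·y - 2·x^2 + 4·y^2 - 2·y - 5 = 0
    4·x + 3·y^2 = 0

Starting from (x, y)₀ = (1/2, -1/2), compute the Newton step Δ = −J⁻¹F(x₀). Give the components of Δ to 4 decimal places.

(-0.9258, -0.3178)

At (1/2, -1/2): F = (-3.3750, 2.7500).
Jacobian J = [[-2·x·y - 4·x, -x^2 + 8·y - 2], [4, 6·y]].
At the point, J = [[-1.5000, -6.2500], [4.0000, -3.0000]] (det J = 29.5000).
Solving J·Δ = −F gives Δ = (-0.9258, -0.3178).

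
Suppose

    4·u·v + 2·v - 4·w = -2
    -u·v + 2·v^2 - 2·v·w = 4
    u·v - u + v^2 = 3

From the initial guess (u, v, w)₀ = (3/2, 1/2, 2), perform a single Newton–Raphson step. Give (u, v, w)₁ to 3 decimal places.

At (3/2, 1/2, 2): F = (-2.000, -6.250, -3.500).
Jacobian J = [[4·v, 4·u + 2, -4], [-v, -u + 4·v - 2·w, -2·v], [v - 1, u + 2·v, 0]].
At the point, J = [[2.000, 8.000, -4.000], [-0.500, -3.500, -1.000], [-0.500, 2.500, 0.000]] (det J = 21.000).
Solving J·Δ = −F gives Δ = (-6.405, 0.119, -3.464).
Then the next iterate is (u, v, w)₁ = (-4.905, 0.619, -1.464).

(-4.905, 0.619, -1.464)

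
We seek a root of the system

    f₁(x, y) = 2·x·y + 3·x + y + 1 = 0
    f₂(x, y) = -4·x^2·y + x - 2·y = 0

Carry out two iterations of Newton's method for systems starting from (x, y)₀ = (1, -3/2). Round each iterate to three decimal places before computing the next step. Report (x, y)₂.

(-0.350, -1.055)

At (1, -3/2): F = (-0.500, 10.000).
Jacobian J = [[2·y + 3, 2·x + 1], [-8·x·y + 1, -4·x^2 - 2]].
At the point, J = [[0.000, 3.000], [13.000, -6.000]] (det J = -39.000).
Solving J·Δ = −F gives Δ = (-0.692, 0.167).
Then the next iterate is (x, y)₁ = (0.308, -1.333).
Round to (0.308, -1.333) and repeat: F = (-0.23013, 3.47981), J = [[0.334, 1.616], [4.28451, -2.37946]].
Δ = (-0.658, 0.278), so (x, y)₂ = (-0.350, -1.055).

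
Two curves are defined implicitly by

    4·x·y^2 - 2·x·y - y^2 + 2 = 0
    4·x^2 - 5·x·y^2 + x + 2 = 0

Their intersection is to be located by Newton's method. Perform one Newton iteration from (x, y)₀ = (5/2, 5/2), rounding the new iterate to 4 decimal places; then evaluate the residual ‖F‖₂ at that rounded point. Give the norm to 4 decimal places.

19.4700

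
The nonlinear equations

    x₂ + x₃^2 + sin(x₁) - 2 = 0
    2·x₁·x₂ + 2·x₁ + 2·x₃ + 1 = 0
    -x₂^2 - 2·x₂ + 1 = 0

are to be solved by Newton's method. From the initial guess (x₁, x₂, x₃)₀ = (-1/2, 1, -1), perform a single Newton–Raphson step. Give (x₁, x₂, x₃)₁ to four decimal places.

At (-1/2, 1, -1): F = (-0.479426, -3.0000, -2.0000).
Jacobian J = [[cos(x₁), 1, 2·x₃], [2·x₂ + 2, 2·x₁, 2], [0, -2·x₂ - 2, 0]].
At the point, J = [[0.877583, 1.0000, -2.0000], [4.0000, -1.0000, 2.0000], [0.0000, -4.0000, 0.0000]] (det J = 39.020660).
Solving J·Δ = −F gives Δ = (0.7134, -0.5000, -0.1767).
Then the next iterate is (x₁, x₂, x₃)₁ = (0.2134, 0.5000, -1.1767).

(0.2134, 0.5000, -1.1767)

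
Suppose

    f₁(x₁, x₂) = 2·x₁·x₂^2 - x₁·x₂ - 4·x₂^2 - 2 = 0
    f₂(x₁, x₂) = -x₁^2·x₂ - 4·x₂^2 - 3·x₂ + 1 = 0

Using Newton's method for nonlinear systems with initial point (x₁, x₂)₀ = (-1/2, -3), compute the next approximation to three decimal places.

At (-1/2, -3): F = (-48.500, -25.250).
Jacobian J = [[2·x₂^2 - x₂, 4·x₁·x₂ - x₁ - 8·x₂], [-2·x₁·x₂, -x₁^2 - 8·x₂ - 3]].
At the point, J = [[21.000, 30.500], [-3.000, 20.750]] (det J = 527.250).
Solving J·Δ = −F gives Δ = (0.448, 1.282).
Then the next iterate is (x₁, x₂)₁ = (-0.052, -1.718).

(-0.052, -1.718)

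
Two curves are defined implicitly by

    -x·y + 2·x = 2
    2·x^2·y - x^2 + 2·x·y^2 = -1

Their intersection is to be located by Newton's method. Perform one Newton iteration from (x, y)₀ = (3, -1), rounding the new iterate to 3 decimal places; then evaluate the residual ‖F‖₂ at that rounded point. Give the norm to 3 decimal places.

6.349

At (3, -1): F = (7.000, -20.000).
Jacobian J = [[-y + 2, -x], [4·x·y - 2·x + 2·y^2, 2·x^2 + 4·x·y]].
At the point, J = [[3.000, -3.000], [-16.000, 6.000]] (det J = -30.000).
Solving J·Δ = −F gives Δ = (-0.600, 1.733).
Then the next iterate is (x, y)₁ = (2.400, 0.733).
Re-evaluating at (2.400, 0.733): F = (1.04080, 6.26315), so ‖F‖₂ = 6.349.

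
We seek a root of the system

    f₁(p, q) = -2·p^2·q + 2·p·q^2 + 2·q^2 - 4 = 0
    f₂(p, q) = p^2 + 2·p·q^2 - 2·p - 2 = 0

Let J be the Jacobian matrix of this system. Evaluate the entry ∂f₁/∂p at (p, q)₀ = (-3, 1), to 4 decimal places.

14.0000

∂f₁/∂p = -4·p·q + 2·q^2.
At (-3, 1) this is 14.0000.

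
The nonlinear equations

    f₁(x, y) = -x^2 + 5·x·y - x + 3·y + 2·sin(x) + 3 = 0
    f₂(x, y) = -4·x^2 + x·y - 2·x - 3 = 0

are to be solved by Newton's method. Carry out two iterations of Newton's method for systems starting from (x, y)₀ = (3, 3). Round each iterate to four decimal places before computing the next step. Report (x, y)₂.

(0.1371, 0.0797)

At (3, 3): F = (45.282240, -36.0000).
Jacobian J = [[-2·x + 5·y + 2·cos(x) - 1, 5·x + 3], [-8·x + y - 2, x]].
At the point, J = [[6.020015, 18.0000], [-23.0000, 3.0000]] (det J = 432.060045).
Solving J·Δ = −F gives Δ = (-1.8142, -1.9089).
Then the next iterate is (x, y)₁ = (1.1858, 1.0911).
Round to (1.1858, 1.0911) and repeat: F = (12.004110, -9.702260), J = [[2.835011, 8.9290], [-10.3953, 1.1858]].
Δ = (-1.0487, -1.0114), so (x, y)₂ = (0.1371, 0.0797).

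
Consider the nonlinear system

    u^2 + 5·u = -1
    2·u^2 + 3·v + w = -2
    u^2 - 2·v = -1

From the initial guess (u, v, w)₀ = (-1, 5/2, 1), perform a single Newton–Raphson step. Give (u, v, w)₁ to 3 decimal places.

At (-1, 5/2, 1): F = (-3.000, 12.500, -3.000).
Jacobian J = [[2·u + 5, 0, 0], [4·u, 3, 1], [2·u, -2, 0]].
At the point, J = [[3.000, 0.000, 0.000], [-4.000, 3.000, 1.000], [-2.000, -2.000, 0.000]] (det J = 6.000).
Solving J·Δ = −F gives Δ = (1.000, -2.500, -1.000).
Then the next iterate is (u, v, w)₁ = (0.000, 0.000, 0.000).

(0.000, 0.000, 0.000)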